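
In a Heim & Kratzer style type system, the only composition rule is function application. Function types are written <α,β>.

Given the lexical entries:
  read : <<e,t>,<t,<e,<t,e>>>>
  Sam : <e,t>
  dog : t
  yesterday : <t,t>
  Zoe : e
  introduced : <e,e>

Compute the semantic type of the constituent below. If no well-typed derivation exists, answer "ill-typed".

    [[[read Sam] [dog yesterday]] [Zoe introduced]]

<t,e>

At [read Sam], read : <<e,t>,<t,<e,<t,e>>>> takes Sam : <e,t>, giving <t,<e,<t,e>>>.
At [dog yesterday], yesterday : <t,t> takes dog : t, giving t.
At [[read Sam] [dog yesterday]], [read Sam] : <t,<e,<t,e>>> takes [dog yesterday] : t, giving <e,<t,e>>.
At [Zoe introduced], introduced : <e,e> takes Zoe : e, giving e.
At [[[read Sam] [dog yesterday]] [Zoe introduced]], [[read Sam] [dog yesterday]] : <e,<t,e>> takes [Zoe introduced] : e, giving <t,e>.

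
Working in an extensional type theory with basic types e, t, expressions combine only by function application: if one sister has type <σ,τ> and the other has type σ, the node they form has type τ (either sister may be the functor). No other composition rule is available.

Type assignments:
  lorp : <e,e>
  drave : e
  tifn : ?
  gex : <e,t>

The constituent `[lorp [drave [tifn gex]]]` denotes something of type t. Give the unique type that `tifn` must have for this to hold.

At [lorp [drave [tifn gex]]] (required: t): lorp is <e,e>, which is not a function with range t; hence [drave [tifn gex]] is the functor — type <<e,e>,t>.
At [drave [tifn gex]] (required: <<e,e>,t>): drave is e, which is not a function with range <<e,e>,t>; hence [tifn gex] is the functor — type <e,<<e,e>,t>>.
At [tifn gex] (required: <e,<<e,e>,t>>): gex is <e,t>, which is not a function with range <e,<<e,e>,t>>; hence tifn is the functor — type <<e,t>,<e,<<e,e>,t>>>.

<<e,t>,<e,<<e,e>,t>>>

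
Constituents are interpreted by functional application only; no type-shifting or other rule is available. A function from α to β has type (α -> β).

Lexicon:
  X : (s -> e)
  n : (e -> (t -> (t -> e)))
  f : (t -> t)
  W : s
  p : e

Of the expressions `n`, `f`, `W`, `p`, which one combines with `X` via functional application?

W

n : (e -> (t -> (t -> e))) — X needs s; n needs e; neither fits.
f : (t -> t) — X needs s; f needs t; neither fits.
W — combines: X : (s -> e) takes W : s as argument, giving e.
p : e — X needs s; p needs nothing (atomic); neither fits.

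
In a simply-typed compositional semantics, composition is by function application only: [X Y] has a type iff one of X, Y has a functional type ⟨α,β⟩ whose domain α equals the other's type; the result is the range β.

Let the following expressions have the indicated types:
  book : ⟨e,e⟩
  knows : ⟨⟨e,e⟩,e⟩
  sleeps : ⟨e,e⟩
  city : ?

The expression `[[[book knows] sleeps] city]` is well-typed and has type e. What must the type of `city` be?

⟨e,e⟩

[[[book knows] sleeps] city] must have type e. The sister [[book knows] sleeps] has type e; that is not a function onto e, so city must be the functor, of type ⟨e,e⟩.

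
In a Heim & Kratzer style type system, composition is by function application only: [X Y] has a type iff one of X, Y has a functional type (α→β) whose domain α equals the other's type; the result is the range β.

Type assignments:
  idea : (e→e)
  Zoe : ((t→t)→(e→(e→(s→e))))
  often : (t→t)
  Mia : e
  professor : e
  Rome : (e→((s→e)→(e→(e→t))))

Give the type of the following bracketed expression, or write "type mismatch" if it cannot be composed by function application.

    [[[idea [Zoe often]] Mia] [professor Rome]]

type mismatch

[Zoe often]: functor Zoe : ((t→t)→(e→(e→(s→e)))), argument often : (t→t); result (e→(e→(s→e))).
At [idea [Zoe often]]: neither (e→e) nor (e→(e→(s→e))) can take the other as argument; the node is ill-typed.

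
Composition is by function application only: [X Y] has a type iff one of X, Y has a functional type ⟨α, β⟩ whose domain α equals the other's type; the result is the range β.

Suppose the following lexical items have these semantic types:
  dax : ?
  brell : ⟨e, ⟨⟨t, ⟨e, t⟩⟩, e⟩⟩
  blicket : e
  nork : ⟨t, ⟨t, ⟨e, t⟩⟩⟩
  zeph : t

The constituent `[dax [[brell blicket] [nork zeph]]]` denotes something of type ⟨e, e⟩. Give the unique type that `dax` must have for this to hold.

[dax [[brell blicket] [nork zeph]]] must have type ⟨e, e⟩. The sister [[brell blicket] [nork zeph]] has type e; that is not a function onto ⟨e, e⟩, so dax must be the functor, of type ⟨e, ⟨e, e⟩⟩.

⟨e, ⟨e, e⟩⟩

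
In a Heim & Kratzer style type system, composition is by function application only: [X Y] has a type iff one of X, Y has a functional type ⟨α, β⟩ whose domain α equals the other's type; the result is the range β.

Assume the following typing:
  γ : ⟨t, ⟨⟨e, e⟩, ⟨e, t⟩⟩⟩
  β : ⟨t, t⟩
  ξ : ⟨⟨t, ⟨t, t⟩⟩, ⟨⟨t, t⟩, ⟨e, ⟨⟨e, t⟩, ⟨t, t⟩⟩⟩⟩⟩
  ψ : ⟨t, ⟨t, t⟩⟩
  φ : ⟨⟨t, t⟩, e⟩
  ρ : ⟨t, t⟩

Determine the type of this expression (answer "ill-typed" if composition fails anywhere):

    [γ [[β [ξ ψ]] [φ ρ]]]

ill-typed

At [ξ ψ], ξ : ⟨⟨t, ⟨t, t⟩⟩, ⟨⟨t, t⟩, ⟨e, ⟨⟨e, t⟩, ⟨t, t⟩⟩⟩⟩⟩ takes ψ : ⟨t, ⟨t, t⟩⟩, giving ⟨⟨t, t⟩, ⟨e, ⟨⟨e, t⟩, ⟨t, t⟩⟩⟩⟩.
At [β [ξ ψ]], [ξ ψ] : ⟨⟨t, t⟩, ⟨e, ⟨⟨e, t⟩, ⟨t, t⟩⟩⟩⟩ takes β : ⟨t, t⟩, giving ⟨e, ⟨⟨e, t⟩, ⟨t, t⟩⟩⟩.
At [φ ρ], φ : ⟨⟨t, t⟩, e⟩ takes ρ : ⟨t, t⟩, giving e.
At [[β [ξ ψ]] [φ ρ]], [β [ξ ψ]] : ⟨e, ⟨⟨e, t⟩, ⟨t, t⟩⟩⟩ takes [φ ρ] : e, giving ⟨⟨e, t⟩, ⟨t, t⟩⟩.
[γ [[β [ξ ψ]] [φ ρ]]]: ⟨t, ⟨⟨e, e⟩, ⟨e, t⟩⟩⟩ and ⟨⟨e, t⟩, ⟨t, t⟩⟩ cannot combine by function application — type clash.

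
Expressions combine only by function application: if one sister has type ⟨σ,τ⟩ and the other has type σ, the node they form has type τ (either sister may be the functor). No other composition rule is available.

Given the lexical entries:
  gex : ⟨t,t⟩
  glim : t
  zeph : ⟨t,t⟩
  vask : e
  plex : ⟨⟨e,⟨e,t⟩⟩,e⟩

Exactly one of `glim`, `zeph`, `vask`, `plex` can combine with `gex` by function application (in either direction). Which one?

glim

glim — combines: gex : ⟨t,t⟩ takes glim : t as argument, giving t.
zeph : ⟨t,t⟩ — neither side's domain matches the other.
vask : e — neither side's domain matches the other.
plex : ⟨⟨e,⟨e,t⟩⟩,e⟩ — neither side's domain matches the other.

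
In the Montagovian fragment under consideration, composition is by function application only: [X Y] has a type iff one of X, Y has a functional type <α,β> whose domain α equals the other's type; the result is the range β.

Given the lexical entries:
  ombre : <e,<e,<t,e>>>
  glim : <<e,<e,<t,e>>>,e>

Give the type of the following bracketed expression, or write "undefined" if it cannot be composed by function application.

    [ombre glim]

e

At [ombre glim], glim : <<e,<e,<t,e>>>,e> takes ombre : <e,<e,<t,e>>>, giving e.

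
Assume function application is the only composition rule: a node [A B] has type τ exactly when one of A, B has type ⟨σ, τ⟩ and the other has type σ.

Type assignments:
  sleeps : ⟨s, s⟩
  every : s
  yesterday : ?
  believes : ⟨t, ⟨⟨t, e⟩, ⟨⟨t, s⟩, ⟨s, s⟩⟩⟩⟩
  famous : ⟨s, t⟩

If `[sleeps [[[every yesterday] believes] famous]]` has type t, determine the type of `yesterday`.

For [sleeps [[[every yesterday] believes] famous]] to have type t with sleeps of type ⟨s, s⟩, [[[every yesterday] believes] famous] must be the function: [[[every yesterday] believes] famous] : ⟨⟨s, s⟩, t⟩.
For [[[every yesterday] believes] famous] to have type ⟨⟨s, s⟩, t⟩ with famous of type ⟨s, t⟩, [[every yesterday] believes] must be the function: [[every yesterday] believes] : ⟨⟨s, t⟩, ⟨⟨s, s⟩, t⟩⟩.
For [[every yesterday] believes] to have type ⟨⟨s, t⟩, ⟨⟨s, s⟩, t⟩⟩ with believes of type ⟨t, ⟨⟨t, e⟩, ⟨⟨t, s⟩, ⟨s, s⟩⟩⟩⟩, [every yesterday] must be the function: [every yesterday] : ⟨⟨t, ⟨⟨t, e⟩, ⟨⟨t, s⟩, ⟨s, s⟩⟩⟩⟩, ⟨⟨s, t⟩, ⟨⟨s, s⟩, t⟩⟩⟩.
For [every yesterday] to have type ⟨⟨t, ⟨⟨t, e⟩, ⟨⟨t, s⟩, ⟨s, s⟩⟩⟩⟩, ⟨⟨s, t⟩, ⟨⟨s, s⟩, t⟩⟩⟩ with every of type s, yesterday must be the function: yesterday : ⟨s, ⟨⟨t, ⟨⟨t, e⟩, ⟨⟨t, s⟩, ⟨s, s⟩⟩⟩⟩, ⟨⟨s, t⟩, ⟨⟨s, s⟩, t⟩⟩⟩⟩.

⟨s, ⟨⟨t, ⟨⟨t, e⟩, ⟨⟨t, s⟩, ⟨s, s⟩⟩⟩⟩, ⟨⟨s, t⟩, ⟨⟨s, s⟩, t⟩⟩⟩⟩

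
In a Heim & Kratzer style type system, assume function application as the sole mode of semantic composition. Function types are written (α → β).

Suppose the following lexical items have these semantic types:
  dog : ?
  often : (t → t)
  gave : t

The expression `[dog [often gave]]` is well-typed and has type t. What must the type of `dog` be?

(t → t)

[dog [often gave]] is required to be t. [often gave] : t cannot yield t as functor, so dog : (t → t).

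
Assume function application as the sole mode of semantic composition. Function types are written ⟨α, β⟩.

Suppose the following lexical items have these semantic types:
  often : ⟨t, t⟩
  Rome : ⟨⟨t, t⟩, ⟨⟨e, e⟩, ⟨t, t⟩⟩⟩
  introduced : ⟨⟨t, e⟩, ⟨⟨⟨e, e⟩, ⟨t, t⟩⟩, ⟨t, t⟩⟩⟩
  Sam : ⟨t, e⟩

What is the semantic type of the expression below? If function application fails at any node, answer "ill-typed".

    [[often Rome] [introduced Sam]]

⟨t, t⟩

[often Rome] — Rome of type ⟨⟨t, t⟩, ⟨⟨e, e⟩, ⟨t, t⟩⟩⟩ combines with often of type ⟨t, t⟩: type ⟨⟨e, e⟩, ⟨t, t⟩⟩.
[introduced Sam] — introduced of type ⟨⟨t, e⟩, ⟨⟨⟨e, e⟩, ⟨t, t⟩⟩, ⟨t, t⟩⟩⟩ combines with Sam of type ⟨t, e⟩: type ⟨⟨⟨e, e⟩, ⟨t, t⟩⟩, ⟨t, t⟩⟩.
[[often Rome] [introduced Sam]] — [introduced Sam] of type ⟨⟨⟨e, e⟩, ⟨t, t⟩⟩, ⟨t, t⟩⟩ combines with [often Rome] of type ⟨⟨e, e⟩, ⟨t, t⟩⟩: type ⟨t, t⟩.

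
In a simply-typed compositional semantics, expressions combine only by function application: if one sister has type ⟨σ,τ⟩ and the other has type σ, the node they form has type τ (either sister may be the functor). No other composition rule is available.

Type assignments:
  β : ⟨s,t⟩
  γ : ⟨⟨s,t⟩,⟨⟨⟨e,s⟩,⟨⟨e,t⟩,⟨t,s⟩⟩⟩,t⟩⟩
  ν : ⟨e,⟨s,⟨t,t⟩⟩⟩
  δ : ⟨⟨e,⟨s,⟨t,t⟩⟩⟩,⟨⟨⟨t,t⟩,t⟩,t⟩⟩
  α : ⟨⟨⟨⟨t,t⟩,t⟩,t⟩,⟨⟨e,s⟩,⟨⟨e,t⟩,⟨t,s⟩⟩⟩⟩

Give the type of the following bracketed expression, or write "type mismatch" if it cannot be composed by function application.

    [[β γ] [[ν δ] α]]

t

[β γ] — γ of type ⟨⟨s,t⟩,⟨⟨⟨e,s⟩,⟨⟨e,t⟩,⟨t,s⟩⟩⟩,t⟩⟩ combines with β of type ⟨s,t⟩: type ⟨⟨⟨e,s⟩,⟨⟨e,t⟩,⟨t,s⟩⟩⟩,t⟩.
[ν δ] — δ of type ⟨⟨e,⟨s,⟨t,t⟩⟩⟩,⟨⟨⟨t,t⟩,t⟩,t⟩⟩ combines with ν of type ⟨e,⟨s,⟨t,t⟩⟩⟩: type ⟨⟨⟨t,t⟩,t⟩,t⟩.
[[ν δ] α] — α of type ⟨⟨⟨⟨t,t⟩,t⟩,t⟩,⟨⟨e,s⟩,⟨⟨e,t⟩,⟨t,s⟩⟩⟩⟩ combines with [ν δ] of type ⟨⟨⟨t,t⟩,t⟩,t⟩: type ⟨⟨e,s⟩,⟨⟨e,t⟩,⟨t,s⟩⟩⟩.
[[β γ] [[ν δ] α]] — [β γ] of type ⟨⟨⟨e,s⟩,⟨⟨e,t⟩,⟨t,s⟩⟩⟩,t⟩ combines with [[ν δ] α] of type ⟨⟨e,s⟩,⟨⟨e,t⟩,⟨t,s⟩⟩⟩: type t.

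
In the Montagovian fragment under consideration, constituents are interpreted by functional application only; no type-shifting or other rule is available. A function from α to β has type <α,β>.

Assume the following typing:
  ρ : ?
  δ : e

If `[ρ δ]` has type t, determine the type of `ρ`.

For [ρ δ] to have type t with δ of type e, ρ must be the function: ρ : <e,t>.

<e,t>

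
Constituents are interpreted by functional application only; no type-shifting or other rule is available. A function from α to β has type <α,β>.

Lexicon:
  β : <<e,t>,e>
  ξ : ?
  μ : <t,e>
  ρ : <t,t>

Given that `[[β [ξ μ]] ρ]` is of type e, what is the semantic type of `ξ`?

For [[β [ξ μ]] ρ] to have type e with ρ of type <t,t>, [β [ξ μ]] must be the function: [β [ξ μ]] : <<t,t>,e>.
For [β [ξ μ]] to have type <<t,t>,e> with β of type <<e,t>,e>, [ξ μ] must be the function: [ξ μ] : <<<e,t>,e>,<<t,t>,e>>.
For [ξ μ] to have type <<<e,t>,e>,<<t,t>,e>> with μ of type <t,e>, ξ must be the function: ξ : <<t,e>,<<<e,t>,e>,<<t,t>,e>>>.

<<t,e>,<<<e,t>,e>,<<t,t>,e>>>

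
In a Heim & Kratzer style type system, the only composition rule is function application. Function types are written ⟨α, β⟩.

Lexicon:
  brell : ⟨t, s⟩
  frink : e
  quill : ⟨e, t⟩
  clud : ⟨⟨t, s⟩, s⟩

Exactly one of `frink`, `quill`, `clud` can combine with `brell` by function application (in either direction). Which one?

frink : e — does not combine with brell.
quill : ⟨e, t⟩ — does not combine with brell.
clud — combines: clud : ⟨⟨t, s⟩, s⟩ takes brell : ⟨t, s⟩ as argument, giving s.

clud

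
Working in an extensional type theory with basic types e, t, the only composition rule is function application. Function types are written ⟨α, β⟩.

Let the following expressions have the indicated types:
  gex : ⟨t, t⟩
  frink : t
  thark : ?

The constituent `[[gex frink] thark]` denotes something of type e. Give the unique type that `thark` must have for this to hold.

At [[gex frink] thark] (required: e): [gex frink] is t, which is not a function with range e; hence thark is the functor — type ⟨t, e⟩.

⟨t, e⟩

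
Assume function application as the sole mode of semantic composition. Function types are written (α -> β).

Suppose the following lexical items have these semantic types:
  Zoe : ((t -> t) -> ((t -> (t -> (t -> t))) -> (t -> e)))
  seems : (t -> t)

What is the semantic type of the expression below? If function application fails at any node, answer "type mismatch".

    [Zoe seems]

[Zoe seems]: ((t -> t) -> ((t -> (t -> (t -> t))) -> (t -> e))) applied to (t -> t) yields ((t -> (t -> (t -> t))) -> (t -> e)).

((t -> (t -> (t -> t))) -> (t -> e))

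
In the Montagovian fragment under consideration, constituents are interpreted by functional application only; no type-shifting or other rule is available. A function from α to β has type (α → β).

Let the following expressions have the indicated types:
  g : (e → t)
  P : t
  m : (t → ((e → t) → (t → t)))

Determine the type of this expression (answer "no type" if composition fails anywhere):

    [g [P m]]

(t → t)

[P m] — m of type (t → ((e → t) → (t → t))) combines with P of type t: type ((e → t) → (t → t)).
[g [P m]] — [P m] of type ((e → t) → (t → t)) combines with g of type (e → t): type (t → t).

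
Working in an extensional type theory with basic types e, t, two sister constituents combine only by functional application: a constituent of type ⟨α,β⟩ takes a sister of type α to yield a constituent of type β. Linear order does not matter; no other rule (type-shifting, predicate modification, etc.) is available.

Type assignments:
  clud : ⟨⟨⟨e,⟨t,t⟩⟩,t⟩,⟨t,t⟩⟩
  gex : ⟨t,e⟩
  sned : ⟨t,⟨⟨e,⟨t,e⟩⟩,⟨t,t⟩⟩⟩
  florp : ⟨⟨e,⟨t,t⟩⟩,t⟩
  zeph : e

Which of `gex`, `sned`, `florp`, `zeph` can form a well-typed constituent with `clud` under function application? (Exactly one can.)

gex : ⟨t,e⟩ — clud needs ⟨⟨e,⟨t,t⟩⟩,t⟩; gex needs t; neither fits.
sned : ⟨t,⟨⟨e,⟨t,e⟩⟩,⟨t,t⟩⟩⟩ — clud needs ⟨⟨e,⟨t,t⟩⟩,t⟩; sned needs t; neither fits.
florp — combines: clud : ⟨⟨⟨e,⟨t,t⟩⟩,t⟩,⟨t,t⟩⟩ takes florp : ⟨⟨e,⟨t,t⟩⟩,t⟩ as argument, giving ⟨t,t⟩.
zeph : e — clud needs ⟨⟨e,⟨t,t⟩⟩,t⟩; zeph needs nothing (atomic); neither fits.

florp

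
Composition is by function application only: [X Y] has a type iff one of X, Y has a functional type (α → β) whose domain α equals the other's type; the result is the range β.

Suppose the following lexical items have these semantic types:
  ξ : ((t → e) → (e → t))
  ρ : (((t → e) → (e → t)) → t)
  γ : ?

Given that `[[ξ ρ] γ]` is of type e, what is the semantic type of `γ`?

At [[ξ ρ] γ] (required: e): [ξ ρ] is t, which is not a function with range e; hence γ is the functor — type (t → e).

(t → e)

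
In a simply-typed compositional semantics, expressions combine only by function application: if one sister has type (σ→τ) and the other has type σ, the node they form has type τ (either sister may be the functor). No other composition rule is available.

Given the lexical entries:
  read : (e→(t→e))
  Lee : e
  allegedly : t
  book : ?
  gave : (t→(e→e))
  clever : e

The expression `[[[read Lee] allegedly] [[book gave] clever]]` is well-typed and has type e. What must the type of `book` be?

At [[[read Lee] allegedly] [[book gave] clever]] (required: e): [[read Lee] allegedly] is e, which is not a function with range e; hence [[book gave] clever] is the functor — type (e→e).
At [[book gave] clever] (required: (e→e)): clever is e, which is not a function with range (e→e); hence [book gave] is the functor — type (e→(e→e)).
At [book gave] (required: (e→(e→e))): gave is (t→(e→e)), which is not a function with range (e→(e→e)); hence book is the functor — type ((t→(e→e))→(e→(e→e))).

((t→(e→e))→(e→(e→e)))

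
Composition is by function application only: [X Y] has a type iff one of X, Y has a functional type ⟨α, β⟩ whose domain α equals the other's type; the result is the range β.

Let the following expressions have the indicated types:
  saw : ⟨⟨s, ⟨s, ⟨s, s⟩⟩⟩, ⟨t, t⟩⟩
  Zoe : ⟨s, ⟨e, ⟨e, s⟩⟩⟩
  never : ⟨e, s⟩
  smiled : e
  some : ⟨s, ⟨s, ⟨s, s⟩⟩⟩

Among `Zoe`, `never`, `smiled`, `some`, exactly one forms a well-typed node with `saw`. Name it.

Zoe : ⟨s, ⟨e, ⟨e, s⟩⟩⟩ — neither side's domain matches the other.
never : ⟨e, s⟩ — neither side's domain matches the other.
smiled : e — neither side's domain matches the other.
some — combines: saw : ⟨⟨s, ⟨s, ⟨s, s⟩⟩⟩, ⟨t, t⟩⟩ takes some : ⟨s, ⟨s, ⟨s, s⟩⟩⟩ as argument, giving ⟨t, t⟩.

some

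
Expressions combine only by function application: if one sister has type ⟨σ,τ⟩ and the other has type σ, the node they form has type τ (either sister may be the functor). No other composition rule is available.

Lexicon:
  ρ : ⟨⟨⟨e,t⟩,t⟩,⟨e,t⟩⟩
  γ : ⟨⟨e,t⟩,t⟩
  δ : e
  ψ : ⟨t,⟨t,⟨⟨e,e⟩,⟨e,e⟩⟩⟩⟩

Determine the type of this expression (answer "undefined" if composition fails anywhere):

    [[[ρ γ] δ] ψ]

At [ρ γ], ρ : ⟨⟨⟨e,t⟩,t⟩,⟨e,t⟩⟩ takes γ : ⟨⟨e,t⟩,t⟩, giving ⟨e,t⟩.
At [[ρ γ] δ], [ρ γ] : ⟨e,t⟩ takes δ : e, giving t.
At [[[ρ γ] δ] ψ], ψ : ⟨t,⟨t,⟨⟨e,e⟩,⟨e,e⟩⟩⟩⟩ takes [[ρ γ] δ] : t, giving ⟨t,⟨⟨e,e⟩,⟨e,e⟩⟩⟩.

⟨t,⟨⟨e,e⟩,⟨e,e⟩⟩⟩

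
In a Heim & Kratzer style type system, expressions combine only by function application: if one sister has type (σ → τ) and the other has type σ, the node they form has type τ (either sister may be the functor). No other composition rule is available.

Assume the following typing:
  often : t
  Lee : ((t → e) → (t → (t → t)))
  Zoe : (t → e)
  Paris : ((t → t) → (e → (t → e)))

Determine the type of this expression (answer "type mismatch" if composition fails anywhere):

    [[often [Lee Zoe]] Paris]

(e → (t → e))

[Lee Zoe] — Lee of type ((t → e) → (t → (t → t))) combines with Zoe of type (t → e): type (t → (t → t)).
[often [Lee Zoe]] — [Lee Zoe] of type (t → (t → t)) combines with often of type t: type (t → t).
[[often [Lee Zoe]] Paris] — Paris of type ((t → t) → (e → (t → e))) combines with [often [Lee Zoe]] of type (t → t): type (e → (t → e)).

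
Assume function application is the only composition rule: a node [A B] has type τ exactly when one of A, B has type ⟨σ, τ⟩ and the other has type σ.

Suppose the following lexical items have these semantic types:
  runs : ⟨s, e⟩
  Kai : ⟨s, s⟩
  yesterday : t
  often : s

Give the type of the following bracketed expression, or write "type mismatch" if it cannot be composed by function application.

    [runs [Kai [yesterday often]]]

type mismatch

[yesterday often]: t and s cannot combine by function application — type clash.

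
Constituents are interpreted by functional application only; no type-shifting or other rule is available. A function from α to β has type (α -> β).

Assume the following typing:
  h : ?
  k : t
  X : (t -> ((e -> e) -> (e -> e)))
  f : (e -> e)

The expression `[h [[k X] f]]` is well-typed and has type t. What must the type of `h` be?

At [h [[k X] f]] (required: t): [[k X] f] is (e -> e), which is not a function with range t; hence h is the functor — type ((e -> e) -> t).

((e -> e) -> t)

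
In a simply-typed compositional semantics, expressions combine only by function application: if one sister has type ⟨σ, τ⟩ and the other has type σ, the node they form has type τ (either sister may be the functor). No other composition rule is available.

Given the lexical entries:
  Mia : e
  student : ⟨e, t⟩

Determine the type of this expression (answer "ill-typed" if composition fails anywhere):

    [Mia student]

t

[Mia student] — student of type ⟨e, t⟩ combines with Mia of type e: type t.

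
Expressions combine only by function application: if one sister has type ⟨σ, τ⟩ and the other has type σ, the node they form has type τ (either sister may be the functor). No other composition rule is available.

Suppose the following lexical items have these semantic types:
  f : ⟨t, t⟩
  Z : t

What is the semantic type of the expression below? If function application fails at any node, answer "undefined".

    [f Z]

t

[f Z] — f of type ⟨t, t⟩ combines with Z of type t: type t.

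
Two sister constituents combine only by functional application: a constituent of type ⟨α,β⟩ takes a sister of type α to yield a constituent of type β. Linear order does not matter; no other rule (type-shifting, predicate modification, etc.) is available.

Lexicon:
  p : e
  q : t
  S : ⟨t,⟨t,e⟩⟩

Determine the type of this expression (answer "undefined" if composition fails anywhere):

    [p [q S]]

undefined

[q S]: S is ⟨t,⟨t,e⟩⟩, q is t; result ⟨t,e⟩.
At [p [q S]]: neither e nor ⟨t,e⟩ can take the other as argument; the node is ill-typed.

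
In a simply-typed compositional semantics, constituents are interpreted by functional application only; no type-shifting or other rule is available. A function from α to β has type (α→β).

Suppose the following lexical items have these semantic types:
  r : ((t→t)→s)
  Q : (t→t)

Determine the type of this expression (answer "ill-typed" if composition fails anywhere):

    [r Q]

[r Q]: ((t→t)→s) applied to (t→t) yields s.

s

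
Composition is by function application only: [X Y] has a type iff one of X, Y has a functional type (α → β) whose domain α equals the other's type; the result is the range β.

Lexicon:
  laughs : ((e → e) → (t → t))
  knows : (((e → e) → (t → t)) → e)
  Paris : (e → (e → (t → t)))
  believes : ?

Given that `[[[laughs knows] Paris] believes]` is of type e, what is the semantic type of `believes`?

((e → (t → t)) → e)

[[[laughs knows] Paris] believes] must have type e. The sister [[laughs knows] Paris] has type (e → (t → t)); that is not a function onto e, so believes must be the functor, of type ((e → (t → t)) → e).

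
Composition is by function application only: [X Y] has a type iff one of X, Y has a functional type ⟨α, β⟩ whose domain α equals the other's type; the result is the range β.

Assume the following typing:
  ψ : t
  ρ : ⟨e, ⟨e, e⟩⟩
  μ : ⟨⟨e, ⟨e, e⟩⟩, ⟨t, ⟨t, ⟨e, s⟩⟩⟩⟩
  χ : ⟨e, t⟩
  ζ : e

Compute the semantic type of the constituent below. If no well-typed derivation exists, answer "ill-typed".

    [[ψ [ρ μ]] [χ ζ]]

⟨e, s⟩

[ρ μ]: ⟨⟨e, ⟨e, e⟩⟩, ⟨t, ⟨t, ⟨e, s⟩⟩⟩⟩ applied to ⟨e, ⟨e, e⟩⟩ yields ⟨t, ⟨t, ⟨e, s⟩⟩⟩.
[ψ [ρ μ]]: ⟨t, ⟨t, ⟨e, s⟩⟩⟩ applied to t yields ⟨t, ⟨e, s⟩⟩.
[χ ζ]: ⟨e, t⟩ applied to e yields t.
[[ψ [ρ μ]] [χ ζ]]: ⟨t, ⟨e, s⟩⟩ applied to t yields ⟨e, s⟩.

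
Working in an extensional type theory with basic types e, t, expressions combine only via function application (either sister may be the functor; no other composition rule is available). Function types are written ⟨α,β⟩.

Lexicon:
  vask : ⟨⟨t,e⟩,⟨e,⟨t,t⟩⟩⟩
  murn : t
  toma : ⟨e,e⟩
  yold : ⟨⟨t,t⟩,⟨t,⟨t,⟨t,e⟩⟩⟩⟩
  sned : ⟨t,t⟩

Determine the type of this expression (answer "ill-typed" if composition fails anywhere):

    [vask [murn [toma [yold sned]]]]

[yold sned]: ⟨⟨t,t⟩,⟨t,⟨t,⟨t,e⟩⟩⟩⟩ applied to ⟨t,t⟩ yields ⟨t,⟨t,⟨t,e⟩⟩⟩.
[toma [yold sned]]: ⟨e,e⟩ with ⟨t,⟨t,⟨t,e⟩⟩⟩ — neither is a function whose domain matches the other; composition fails here.

ill-typed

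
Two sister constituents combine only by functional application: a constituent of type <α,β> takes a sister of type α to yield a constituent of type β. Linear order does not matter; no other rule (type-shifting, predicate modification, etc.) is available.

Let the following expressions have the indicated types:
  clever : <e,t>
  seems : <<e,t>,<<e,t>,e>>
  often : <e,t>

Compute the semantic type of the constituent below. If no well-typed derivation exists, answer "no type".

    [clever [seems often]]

[seems often]: <<e,t>,<<e,t>,e>> applied to <e,t> yields <<e,t>,e>.
[clever [seems often]]: <<e,t>,e> applied to <e,t> yields e.

e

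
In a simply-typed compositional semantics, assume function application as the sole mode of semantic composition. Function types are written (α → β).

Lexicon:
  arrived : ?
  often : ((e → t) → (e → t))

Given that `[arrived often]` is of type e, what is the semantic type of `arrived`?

For [arrived often] to have type e with often of type ((e → t) → (e → t)), arrived must be the function: arrived : (((e → t) → (e → t)) → e).

(((e → t) → (e → t)) → e)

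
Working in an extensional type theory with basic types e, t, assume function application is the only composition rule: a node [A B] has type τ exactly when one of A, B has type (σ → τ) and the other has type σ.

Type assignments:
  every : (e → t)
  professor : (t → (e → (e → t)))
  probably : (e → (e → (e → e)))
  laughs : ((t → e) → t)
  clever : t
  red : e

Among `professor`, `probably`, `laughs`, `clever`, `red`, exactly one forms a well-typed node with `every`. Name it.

professor : (t → (e → (e → t))) — every needs e; professor needs t; neither fits.
probably : (e → (e → (e → e))) — every needs e; probably needs e; neither fits.
laughs : ((t → e) → t) — every needs e; laughs needs (t → e); neither fits.
clever : t — every needs e; clever needs nothing (atomic); neither fits.
red — combines: every : (e → t) takes red : e as argument, giving t.

red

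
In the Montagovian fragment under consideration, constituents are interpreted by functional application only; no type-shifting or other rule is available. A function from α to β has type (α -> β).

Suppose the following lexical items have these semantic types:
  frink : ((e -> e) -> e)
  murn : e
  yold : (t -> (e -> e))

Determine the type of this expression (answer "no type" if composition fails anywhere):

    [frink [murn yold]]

At [murn yold]: neither e nor (t -> (e -> e)) can take the other as argument; the node is ill-typed.

no type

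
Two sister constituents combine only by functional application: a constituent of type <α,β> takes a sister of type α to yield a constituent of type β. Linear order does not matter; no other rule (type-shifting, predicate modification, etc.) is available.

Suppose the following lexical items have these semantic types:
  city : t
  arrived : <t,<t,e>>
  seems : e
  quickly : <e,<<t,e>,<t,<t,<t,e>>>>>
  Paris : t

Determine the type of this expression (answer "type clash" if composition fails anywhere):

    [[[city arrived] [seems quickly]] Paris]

At [city arrived], arrived : <t,<t,e>> takes city : t, giving <t,e>.
At [seems quickly], quickly : <e,<<t,e>,<t,<t,<t,e>>>>> takes seems : e, giving <<t,e>,<t,<t,<t,e>>>>.
At [[city arrived] [seems quickly]], [seems quickly] : <<t,e>,<t,<t,<t,e>>>> takes [city arrived] : <t,e>, giving <t,<t,<t,e>>>.
At [[[city arrived] [seems quickly]] Paris], [[city arrived] [seems quickly]] : <t,<t,<t,e>>> takes Paris : t, giving <t,<t,e>>.

<t,<t,e>>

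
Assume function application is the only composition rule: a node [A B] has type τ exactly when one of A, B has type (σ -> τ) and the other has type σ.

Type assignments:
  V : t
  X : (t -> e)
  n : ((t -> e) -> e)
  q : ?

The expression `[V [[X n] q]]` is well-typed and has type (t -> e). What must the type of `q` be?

For [V [[X n] q]] to have type (t -> e) with V of type t, [[X n] q] must be the function: [[X n] q] : (t -> (t -> e)).
For [[X n] q] to have type (t -> (t -> e)) with [X n] of type e, q must be the function: q : (e -> (t -> (t -> e))).

(e -> (t -> (t -> e)))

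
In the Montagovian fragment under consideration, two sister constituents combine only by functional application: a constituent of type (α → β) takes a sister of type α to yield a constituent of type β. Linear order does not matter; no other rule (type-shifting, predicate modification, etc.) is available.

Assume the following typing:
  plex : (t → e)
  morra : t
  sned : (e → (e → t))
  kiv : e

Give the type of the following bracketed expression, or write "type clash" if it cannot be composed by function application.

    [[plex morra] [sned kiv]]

[plex morra]: (t → e) applied to t yields e.
[sned kiv]: (e → (e → t)) applied to e yields (e → t).
[[plex morra] [sned kiv]]: (e → t) applied to e yields t.

t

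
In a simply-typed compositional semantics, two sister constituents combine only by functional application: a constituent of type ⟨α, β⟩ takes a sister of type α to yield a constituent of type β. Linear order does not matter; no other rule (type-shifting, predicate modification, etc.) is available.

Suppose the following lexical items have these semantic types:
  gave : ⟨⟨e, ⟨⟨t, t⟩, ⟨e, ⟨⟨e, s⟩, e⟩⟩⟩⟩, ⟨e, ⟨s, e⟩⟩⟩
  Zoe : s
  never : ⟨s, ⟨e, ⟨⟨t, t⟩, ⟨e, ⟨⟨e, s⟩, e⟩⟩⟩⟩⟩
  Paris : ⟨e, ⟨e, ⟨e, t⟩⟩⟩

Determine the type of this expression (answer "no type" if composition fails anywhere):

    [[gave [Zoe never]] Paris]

[Zoe never]: functor never : ⟨s, ⟨e, ⟨⟨t, t⟩, ⟨e, ⟨⟨e, s⟩, e⟩⟩⟩⟩⟩, argument Zoe : s; result ⟨e, ⟨⟨t, t⟩, ⟨e, ⟨⟨e, s⟩, e⟩⟩⟩⟩.
[gave [Zoe never]]: functor gave : ⟨⟨e, ⟨⟨t, t⟩, ⟨e, ⟨⟨e, s⟩, e⟩⟩⟩⟩, ⟨e, ⟨s, e⟩⟩⟩, argument [Zoe never] : ⟨e, ⟨⟨t, t⟩, ⟨e, ⟨⟨e, s⟩, e⟩⟩⟩⟩; result ⟨e, ⟨s, e⟩⟩.
[[gave [Zoe never]] Paris]: ⟨e, ⟨s, e⟩⟩ and ⟨e, ⟨e, ⟨e, t⟩⟩⟩ cannot combine by function application — type clash.

no type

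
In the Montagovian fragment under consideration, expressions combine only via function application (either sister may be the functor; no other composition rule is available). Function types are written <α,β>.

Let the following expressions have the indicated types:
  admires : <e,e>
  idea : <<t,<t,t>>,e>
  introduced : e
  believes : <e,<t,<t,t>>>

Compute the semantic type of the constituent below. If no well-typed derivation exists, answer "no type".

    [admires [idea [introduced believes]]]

[introduced believes]: believes is <e,<t,<t,t>>>, introduced is e; result <t,<t,t>>.
[idea [introduced believes]]: idea is <<t,<t,t>>,e>, [introduced believes] is <t,<t,t>>; result e.
[admires [idea [introduced believes]]]: admires is <e,e>, [idea [introduced believes]] is e; result e.

e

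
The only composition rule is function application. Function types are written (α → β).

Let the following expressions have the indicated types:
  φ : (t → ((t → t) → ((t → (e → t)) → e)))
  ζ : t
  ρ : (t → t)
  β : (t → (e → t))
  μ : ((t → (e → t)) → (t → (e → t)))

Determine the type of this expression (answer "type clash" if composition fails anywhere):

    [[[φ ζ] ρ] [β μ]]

e

[φ ζ]: functor φ : (t → ((t → t) → ((t → (e → t)) → e))), argument ζ : t; result ((t → t) → ((t → (e → t)) → e)).
[[φ ζ] ρ]: functor [φ ζ] : ((t → t) → ((t → (e → t)) → e)), argument ρ : (t → t); result ((t → (e → t)) → e).
[β μ]: functor μ : ((t → (e → t)) → (t → (e → t))), argument β : (t → (e → t)); result (t → (e → t)).
[[[φ ζ] ρ] [β μ]]: functor [[φ ζ] ρ] : ((t → (e → t)) → e), argument [β μ] : (t → (e → t)); result e.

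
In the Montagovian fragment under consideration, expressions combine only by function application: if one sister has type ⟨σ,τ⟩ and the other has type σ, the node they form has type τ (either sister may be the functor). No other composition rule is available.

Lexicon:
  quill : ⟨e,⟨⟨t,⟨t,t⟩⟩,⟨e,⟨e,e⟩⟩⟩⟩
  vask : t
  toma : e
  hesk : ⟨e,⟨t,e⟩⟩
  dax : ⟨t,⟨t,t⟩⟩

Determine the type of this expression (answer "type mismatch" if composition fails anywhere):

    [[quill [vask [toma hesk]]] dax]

⟨e,⟨e,e⟩⟩

[toma hesk]: functor hesk : ⟨e,⟨t,e⟩⟩, argument toma : e; result ⟨t,e⟩.
[vask [toma hesk]]: functor [toma hesk] : ⟨t,e⟩, argument vask : t; result e.
[quill [vask [toma hesk]]]: functor quill : ⟨e,⟨⟨t,⟨t,t⟩⟩,⟨e,⟨e,e⟩⟩⟩⟩, argument [vask [toma hesk]] : e; result ⟨⟨t,⟨t,t⟩⟩,⟨e,⟨e,e⟩⟩⟩.
[[quill [vask [toma hesk]]] dax]: functor [quill [vask [toma hesk]]] : ⟨⟨t,⟨t,t⟩⟩,⟨e,⟨e,e⟩⟩⟩, argument dax : ⟨t,⟨t,t⟩⟩; result ⟨e,⟨e,e⟩⟩.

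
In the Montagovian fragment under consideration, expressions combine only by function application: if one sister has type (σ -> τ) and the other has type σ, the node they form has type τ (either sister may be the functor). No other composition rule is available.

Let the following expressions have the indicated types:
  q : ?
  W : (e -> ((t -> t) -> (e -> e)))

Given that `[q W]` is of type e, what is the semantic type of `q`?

((e -> ((t -> t) -> (e -> e))) -> e)

[q W] must have type e. The sister W has type (e -> ((t -> t) -> (e -> e))); that is not a function onto e, so q must be the functor, of type ((e -> ((t -> t) -> (e -> e))) -> e).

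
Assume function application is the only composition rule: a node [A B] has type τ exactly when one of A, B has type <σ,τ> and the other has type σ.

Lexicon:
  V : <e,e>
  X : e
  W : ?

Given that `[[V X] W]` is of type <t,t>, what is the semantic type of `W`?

[[V X] W] is required to be <t,t>. [V X] : e cannot yield <t,t> as functor, so W : <e,<t,t>>.

<e,<t,t>>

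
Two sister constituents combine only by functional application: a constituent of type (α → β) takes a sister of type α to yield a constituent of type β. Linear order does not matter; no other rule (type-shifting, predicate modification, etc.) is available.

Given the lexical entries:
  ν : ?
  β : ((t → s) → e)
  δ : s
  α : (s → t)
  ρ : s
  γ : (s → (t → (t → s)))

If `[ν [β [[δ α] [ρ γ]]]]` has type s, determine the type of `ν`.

(e → s)

[ν [β [[δ α] [ρ γ]]]] must have type s. The sister [β [[δ α] [ρ γ]]] has type e; that is not a function onto s, so ν must be the functor, of type (e → s).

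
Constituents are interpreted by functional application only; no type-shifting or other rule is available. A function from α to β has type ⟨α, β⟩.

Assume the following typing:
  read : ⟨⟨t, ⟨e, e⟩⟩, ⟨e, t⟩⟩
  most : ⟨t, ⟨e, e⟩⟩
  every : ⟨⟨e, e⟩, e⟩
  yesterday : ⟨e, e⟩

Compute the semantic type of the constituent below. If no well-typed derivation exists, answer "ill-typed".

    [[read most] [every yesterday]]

[read most]: read is ⟨⟨t, ⟨e, e⟩⟩, ⟨e, t⟩⟩, most is ⟨t, ⟨e, e⟩⟩; result ⟨e, t⟩.
[every yesterday]: every is ⟨⟨e, e⟩, e⟩, yesterday is ⟨e, e⟩; result e.
[[read most] [every yesterday]]: [read most] is ⟨e, t⟩, [every yesterday] is e; result t.

t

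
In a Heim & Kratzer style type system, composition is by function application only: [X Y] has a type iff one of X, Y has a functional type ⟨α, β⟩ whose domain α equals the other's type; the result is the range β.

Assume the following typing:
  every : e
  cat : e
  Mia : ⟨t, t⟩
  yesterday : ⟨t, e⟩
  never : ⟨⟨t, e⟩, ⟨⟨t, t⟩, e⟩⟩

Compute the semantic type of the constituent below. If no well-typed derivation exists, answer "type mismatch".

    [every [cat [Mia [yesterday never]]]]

[yesterday never]: never is ⟨⟨t, e⟩, ⟨⟨t, t⟩, e⟩⟩, yesterday is ⟨t, e⟩; result ⟨⟨t, t⟩, e⟩.
[Mia [yesterday never]]: [yesterday never] is ⟨⟨t, t⟩, e⟩, Mia is ⟨t, t⟩; result e.
[cat [Mia [yesterday never]]]: e with e — neither is a function whose domain matches the other; composition fails here.

type mismatch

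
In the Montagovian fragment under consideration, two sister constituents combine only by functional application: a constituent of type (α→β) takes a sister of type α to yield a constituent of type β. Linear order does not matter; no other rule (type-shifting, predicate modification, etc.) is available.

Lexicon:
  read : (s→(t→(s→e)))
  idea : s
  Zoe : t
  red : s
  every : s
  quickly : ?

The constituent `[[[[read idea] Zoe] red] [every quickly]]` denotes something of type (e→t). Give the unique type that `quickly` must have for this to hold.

[[[[read idea] Zoe] red] [every quickly]] is required to be (e→t). [[[read idea] Zoe] red] : e cannot yield (e→t) as functor, so [every quickly] : (e→(e→t)).
[every quickly] is required to be (e→(e→t)). every : s cannot yield (e→(e→t)) as functor, so quickly : (s→(e→(e→t))).

(s→(e→(e→t)))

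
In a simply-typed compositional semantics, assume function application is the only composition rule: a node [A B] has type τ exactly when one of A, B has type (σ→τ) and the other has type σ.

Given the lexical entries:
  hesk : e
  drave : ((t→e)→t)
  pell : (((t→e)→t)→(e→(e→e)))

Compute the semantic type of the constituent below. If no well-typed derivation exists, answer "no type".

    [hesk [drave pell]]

[drave pell] — pell of type (((t→e)→t)→(e→(e→e))) combines with drave of type ((t→e)→t): type (e→(e→e)).
[hesk [drave pell]] — [drave pell] of type (e→(e→e)) combines with hesk of type e: type (e→e).

(e→e)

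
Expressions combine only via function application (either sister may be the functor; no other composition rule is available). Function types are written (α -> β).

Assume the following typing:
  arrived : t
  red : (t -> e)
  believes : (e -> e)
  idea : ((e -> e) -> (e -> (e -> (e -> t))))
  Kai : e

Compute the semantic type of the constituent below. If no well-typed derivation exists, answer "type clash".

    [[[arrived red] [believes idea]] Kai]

At [arrived red], red : (t -> e) takes arrived : t, giving e.
At [believes idea], idea : ((e -> e) -> (e -> (e -> (e -> t)))) takes believes : (e -> e), giving (e -> (e -> (e -> t))).
At [[arrived red] [believes idea]], [believes idea] : (e -> (e -> (e -> t))) takes [arrived red] : e, giving (e -> (e -> t)).
At [[[arrived red] [believes idea]] Kai], [[arrived red] [believes idea]] : (e -> (e -> t)) takes Kai : e, giving (e -> t).

(e -> t)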